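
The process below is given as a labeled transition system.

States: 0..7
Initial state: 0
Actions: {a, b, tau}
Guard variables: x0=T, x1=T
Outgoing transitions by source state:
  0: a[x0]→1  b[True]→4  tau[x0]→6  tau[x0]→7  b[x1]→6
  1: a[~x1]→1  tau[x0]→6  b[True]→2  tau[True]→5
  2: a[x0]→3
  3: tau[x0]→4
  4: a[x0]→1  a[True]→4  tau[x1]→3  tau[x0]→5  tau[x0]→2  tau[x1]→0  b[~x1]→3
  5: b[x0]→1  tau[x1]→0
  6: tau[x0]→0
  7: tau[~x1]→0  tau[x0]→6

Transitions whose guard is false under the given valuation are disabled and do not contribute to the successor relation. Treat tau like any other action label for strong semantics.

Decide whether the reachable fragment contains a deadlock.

Answer: DEADLOCK-FREE

Analysis:
Reach set: {0,1,2,3,4,5,6,7}
  0: a→1  b→4  b→6  tau→6  tau→7  [deg 5]
  1: b→2  tau→5  tau→6  [deg 3]
  2: a→3  [deg 1]
  3: tau→4  [deg 1]
  4: a→1  a→4  tau→0  tau→2  tau→3  tau→5  [deg 6]
  5: b→1  tau→0  [deg 2]
  6: tau→0  [deg 1]
  7: tau→6  [deg 1]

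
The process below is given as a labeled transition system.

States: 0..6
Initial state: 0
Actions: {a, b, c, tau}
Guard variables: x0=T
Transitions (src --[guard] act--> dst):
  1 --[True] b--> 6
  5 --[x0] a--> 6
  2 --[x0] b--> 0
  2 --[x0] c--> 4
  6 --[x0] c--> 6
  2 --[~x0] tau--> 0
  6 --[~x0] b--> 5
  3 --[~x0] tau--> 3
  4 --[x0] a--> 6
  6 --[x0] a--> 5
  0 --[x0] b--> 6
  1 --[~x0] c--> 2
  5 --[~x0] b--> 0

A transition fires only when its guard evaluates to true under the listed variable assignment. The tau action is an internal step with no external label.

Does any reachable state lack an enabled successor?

Answer: DEADLOCK-FREE

Trace:
Reachable = {0,5,6}
  0: b→6  [1 exit(s)]
  5: a→6  [1 exit(s)]
  6: a→5  c→6  [2 exit(s)]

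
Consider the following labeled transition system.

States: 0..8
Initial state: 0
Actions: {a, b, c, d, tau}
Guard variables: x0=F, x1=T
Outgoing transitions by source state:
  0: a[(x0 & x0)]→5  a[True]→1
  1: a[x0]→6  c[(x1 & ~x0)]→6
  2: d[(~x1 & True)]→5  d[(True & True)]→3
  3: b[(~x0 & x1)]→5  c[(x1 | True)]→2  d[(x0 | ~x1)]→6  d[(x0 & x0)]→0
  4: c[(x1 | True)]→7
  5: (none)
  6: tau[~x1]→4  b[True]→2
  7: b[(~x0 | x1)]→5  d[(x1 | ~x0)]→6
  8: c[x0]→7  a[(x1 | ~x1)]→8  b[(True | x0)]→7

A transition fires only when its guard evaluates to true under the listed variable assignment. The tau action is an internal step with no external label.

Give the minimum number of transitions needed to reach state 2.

BFS to 2:
  L0 = {0}
  L1 = {1}
  L2 = {6}
  L3 = {2}
2 enters at depth 3; path a·c·b

Answer: 3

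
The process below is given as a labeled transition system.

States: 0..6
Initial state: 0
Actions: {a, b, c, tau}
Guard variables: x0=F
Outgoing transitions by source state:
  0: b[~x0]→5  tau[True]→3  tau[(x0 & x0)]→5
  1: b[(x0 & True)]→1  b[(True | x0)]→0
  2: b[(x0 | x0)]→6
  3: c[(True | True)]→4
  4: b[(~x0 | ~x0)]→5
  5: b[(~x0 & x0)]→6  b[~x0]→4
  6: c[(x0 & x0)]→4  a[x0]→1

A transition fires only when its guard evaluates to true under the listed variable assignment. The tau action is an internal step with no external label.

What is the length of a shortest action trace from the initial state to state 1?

BFS to 1:
  depth 0: {0}
  depth 1: {3,5}
  depth 2: {4}
1 never appears.

Answer: UNREACHABLE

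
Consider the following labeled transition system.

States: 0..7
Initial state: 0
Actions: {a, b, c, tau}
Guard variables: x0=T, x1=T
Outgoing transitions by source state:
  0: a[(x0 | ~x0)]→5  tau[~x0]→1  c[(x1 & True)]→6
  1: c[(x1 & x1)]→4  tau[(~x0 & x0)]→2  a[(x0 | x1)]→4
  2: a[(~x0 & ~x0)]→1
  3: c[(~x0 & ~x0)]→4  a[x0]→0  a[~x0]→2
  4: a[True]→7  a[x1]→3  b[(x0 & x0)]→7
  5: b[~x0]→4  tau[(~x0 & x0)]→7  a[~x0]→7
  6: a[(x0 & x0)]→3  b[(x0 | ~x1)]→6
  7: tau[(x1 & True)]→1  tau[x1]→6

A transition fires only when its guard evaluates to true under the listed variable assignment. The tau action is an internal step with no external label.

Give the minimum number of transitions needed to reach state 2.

BFS to 2:
  depth 0: {0}
  depth 1: {5,6}
  depth 2: {3}
2 never appears.

Answer: UNREACHABLE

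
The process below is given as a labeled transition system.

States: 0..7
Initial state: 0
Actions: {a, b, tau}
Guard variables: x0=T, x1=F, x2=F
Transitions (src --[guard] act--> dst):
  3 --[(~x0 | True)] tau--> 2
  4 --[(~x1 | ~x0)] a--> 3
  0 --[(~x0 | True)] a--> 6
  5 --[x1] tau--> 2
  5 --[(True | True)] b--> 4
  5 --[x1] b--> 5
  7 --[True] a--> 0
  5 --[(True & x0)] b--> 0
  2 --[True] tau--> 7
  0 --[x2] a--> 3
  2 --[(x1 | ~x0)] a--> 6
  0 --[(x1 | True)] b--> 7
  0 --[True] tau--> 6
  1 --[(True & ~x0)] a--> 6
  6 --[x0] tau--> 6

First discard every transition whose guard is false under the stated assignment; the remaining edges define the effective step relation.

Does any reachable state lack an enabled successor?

Reach set: {0,6,7}
  0: a→6  b→7  tau→6  [3 exit(s)]
  6: tau→6  [1 exit(s)]
  7: a→0  [1 exit(s)]

Answer: DEADLOCK-FREE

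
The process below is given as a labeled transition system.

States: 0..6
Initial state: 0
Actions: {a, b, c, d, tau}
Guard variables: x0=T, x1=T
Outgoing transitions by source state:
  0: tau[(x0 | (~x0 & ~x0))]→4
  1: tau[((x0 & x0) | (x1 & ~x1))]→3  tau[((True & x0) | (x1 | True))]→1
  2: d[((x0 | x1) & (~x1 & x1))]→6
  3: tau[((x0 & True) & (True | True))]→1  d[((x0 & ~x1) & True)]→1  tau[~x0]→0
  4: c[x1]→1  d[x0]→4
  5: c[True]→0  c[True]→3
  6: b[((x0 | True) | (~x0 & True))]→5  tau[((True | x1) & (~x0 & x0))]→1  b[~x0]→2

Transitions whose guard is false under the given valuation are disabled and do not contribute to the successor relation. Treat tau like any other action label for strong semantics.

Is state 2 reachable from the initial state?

Answer: UNREACHABLE

Working:
After dropping false guards: 9 live edges.
L0 = {0}
L1 = {4}  now seen {0,4}
L2 = {1}  now seen {0,1,4}
L3 = {3}  now seen {0,1,3,4}
Reachable = {0,1,3,4}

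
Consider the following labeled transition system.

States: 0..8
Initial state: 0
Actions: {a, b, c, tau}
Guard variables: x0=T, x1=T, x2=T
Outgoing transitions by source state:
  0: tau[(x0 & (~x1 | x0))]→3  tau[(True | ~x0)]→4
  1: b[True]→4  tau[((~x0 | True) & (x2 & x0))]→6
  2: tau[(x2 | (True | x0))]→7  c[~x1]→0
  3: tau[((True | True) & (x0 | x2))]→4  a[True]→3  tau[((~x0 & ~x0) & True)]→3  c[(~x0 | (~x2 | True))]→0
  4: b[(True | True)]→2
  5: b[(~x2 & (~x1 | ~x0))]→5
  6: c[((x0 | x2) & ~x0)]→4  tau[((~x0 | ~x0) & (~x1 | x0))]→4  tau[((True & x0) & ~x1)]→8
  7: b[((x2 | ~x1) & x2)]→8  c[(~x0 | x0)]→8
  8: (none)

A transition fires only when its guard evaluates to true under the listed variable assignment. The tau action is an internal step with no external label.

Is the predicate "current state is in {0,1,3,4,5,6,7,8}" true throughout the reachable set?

Inv-set: {0,1,3,4,5,6,7,8}
Reach set: {0,2,3,4,7,8}
  0: ✓
  2: ✗ unsafe
  3: ✓
  4: ✓
  7: ✓
  8: ✓
counterexample path to 2: tau·b

Answer: INVARIANT VIOLATED at state 2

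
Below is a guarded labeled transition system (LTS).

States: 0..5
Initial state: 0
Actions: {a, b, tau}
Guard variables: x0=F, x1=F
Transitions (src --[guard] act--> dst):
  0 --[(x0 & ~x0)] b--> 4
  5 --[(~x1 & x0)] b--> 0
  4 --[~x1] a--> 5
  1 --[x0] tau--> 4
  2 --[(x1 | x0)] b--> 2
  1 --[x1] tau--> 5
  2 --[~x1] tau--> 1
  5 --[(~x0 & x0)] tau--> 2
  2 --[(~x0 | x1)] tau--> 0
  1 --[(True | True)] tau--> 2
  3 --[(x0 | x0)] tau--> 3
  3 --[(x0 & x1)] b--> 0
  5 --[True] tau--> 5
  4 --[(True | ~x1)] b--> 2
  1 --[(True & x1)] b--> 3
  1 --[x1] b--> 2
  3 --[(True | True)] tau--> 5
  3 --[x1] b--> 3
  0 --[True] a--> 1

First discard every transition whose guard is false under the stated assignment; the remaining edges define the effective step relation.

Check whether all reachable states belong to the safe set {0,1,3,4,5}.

Inv-set: {0,1,3,4,5}
R = {0,1,2}
  0: ✓
  1: ✓
  2: ✗ unsafe
counterexample path to 2: a·tau

Answer: INVARIANT VIOLATED at state 2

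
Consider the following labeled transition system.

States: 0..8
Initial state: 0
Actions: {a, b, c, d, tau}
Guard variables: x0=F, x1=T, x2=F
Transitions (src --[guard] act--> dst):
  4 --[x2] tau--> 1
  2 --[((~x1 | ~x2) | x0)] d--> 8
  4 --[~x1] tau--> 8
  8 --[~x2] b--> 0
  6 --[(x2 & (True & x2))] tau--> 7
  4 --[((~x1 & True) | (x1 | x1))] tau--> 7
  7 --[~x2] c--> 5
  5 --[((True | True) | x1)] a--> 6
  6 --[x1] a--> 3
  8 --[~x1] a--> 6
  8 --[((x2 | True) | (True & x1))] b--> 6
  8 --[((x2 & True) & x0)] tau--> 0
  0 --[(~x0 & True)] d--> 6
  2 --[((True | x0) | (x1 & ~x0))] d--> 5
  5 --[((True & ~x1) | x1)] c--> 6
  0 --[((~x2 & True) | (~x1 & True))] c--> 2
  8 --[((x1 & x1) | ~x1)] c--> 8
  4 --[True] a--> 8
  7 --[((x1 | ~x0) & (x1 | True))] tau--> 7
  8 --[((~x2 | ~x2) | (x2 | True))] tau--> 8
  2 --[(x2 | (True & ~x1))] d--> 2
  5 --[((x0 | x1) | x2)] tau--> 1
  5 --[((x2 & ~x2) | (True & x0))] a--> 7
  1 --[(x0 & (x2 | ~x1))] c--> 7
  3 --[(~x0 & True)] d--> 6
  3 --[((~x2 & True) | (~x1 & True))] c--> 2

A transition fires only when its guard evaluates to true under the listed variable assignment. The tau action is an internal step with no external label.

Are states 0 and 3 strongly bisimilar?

Answer: BISIMILAR

Working:
Compute ~ classes (split until stable):
  π0 = {{0,1,2,3,4,5,6,7,8}}
  π1 = {{0,3},{1},{2},{4},{5},{6},{7},{8}}
Fixed point at round 2; 8 class(es).
[0]={0,3}  [3]={0,3}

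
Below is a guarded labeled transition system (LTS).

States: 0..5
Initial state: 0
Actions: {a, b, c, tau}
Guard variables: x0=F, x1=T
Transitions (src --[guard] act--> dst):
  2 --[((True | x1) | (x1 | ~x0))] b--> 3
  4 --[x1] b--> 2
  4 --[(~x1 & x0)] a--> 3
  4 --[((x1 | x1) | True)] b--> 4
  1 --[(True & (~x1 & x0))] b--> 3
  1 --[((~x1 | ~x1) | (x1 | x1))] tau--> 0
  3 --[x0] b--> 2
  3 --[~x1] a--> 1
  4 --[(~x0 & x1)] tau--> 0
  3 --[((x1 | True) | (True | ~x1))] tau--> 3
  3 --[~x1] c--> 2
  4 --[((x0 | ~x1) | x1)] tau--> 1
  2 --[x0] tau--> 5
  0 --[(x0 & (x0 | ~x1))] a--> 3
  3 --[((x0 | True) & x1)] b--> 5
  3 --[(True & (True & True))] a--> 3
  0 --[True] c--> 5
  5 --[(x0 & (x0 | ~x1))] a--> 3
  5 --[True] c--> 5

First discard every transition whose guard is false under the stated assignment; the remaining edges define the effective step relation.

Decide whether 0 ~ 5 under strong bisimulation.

Refine partition for ~:
  round 0: {{0,1,2,3,4,5}}
  round 1: {{0,5},{1},{2},{3},{4}}
stable after 2 split(s): 5 block(s)
0∈{0,5}, 5∈{0,5}

Answer: BISIMILAR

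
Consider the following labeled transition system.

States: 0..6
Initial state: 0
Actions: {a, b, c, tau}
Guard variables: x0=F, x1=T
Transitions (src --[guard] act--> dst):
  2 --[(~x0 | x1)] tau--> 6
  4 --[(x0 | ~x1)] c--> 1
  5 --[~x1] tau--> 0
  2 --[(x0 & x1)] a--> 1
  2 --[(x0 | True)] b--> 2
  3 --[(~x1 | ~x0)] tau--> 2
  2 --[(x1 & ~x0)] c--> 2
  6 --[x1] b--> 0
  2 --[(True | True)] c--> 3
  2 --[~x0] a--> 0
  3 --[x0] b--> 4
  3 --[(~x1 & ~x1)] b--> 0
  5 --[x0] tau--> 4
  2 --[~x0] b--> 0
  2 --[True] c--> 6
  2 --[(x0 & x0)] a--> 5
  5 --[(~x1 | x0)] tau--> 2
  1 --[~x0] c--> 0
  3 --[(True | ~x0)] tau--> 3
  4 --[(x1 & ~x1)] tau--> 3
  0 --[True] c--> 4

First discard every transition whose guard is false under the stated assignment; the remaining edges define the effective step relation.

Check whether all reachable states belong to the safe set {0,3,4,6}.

Allowed set {0,3,4,6}
Reachable = {0,4}
  0: ok
  4: ok

Answer: INVARIANT HOLDS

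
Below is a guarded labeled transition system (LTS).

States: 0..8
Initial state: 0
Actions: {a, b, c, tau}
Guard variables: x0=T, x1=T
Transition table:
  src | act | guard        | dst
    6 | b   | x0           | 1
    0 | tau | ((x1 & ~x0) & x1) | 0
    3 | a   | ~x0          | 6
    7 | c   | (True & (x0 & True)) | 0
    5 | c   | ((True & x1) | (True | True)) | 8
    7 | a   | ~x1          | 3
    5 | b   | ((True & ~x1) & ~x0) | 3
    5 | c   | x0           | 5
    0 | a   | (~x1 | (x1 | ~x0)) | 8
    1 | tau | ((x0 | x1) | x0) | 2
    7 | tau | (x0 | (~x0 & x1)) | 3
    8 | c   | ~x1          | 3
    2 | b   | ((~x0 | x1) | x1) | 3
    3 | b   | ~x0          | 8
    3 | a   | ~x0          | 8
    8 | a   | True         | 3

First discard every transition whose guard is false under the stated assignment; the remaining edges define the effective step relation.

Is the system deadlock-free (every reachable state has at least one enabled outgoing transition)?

Answer: DEADLOCK at state 3

Working:
Reachable = {0,3,8}
  0: a→8  [1 exit(s)]
  3: ∅  [no exit]
  8: a→3  [1 exit(s)]
trace reaching 3: a·a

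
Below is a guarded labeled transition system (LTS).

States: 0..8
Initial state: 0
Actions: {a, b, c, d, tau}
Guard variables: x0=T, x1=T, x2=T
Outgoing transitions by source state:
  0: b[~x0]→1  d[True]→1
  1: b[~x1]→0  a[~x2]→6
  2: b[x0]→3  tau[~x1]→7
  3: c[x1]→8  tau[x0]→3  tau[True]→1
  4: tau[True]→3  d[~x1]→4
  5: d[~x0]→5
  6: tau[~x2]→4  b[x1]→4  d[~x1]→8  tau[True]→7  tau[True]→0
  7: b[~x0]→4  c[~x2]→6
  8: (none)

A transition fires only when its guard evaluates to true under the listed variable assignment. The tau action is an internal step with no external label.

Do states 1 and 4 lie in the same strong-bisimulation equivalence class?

Bisimulation quotient by refinement:
  P[0] = {{0,1,2,3,4,5,6,7,8}}
  P[1] = {{0},{1,5,7,8},{2},{3},{4},{6}}
6 equivalence class(es) (converged in 2)
class of 1: {1,5,7,8}; class of 4: {4}

Answer: NOT BISIMILAR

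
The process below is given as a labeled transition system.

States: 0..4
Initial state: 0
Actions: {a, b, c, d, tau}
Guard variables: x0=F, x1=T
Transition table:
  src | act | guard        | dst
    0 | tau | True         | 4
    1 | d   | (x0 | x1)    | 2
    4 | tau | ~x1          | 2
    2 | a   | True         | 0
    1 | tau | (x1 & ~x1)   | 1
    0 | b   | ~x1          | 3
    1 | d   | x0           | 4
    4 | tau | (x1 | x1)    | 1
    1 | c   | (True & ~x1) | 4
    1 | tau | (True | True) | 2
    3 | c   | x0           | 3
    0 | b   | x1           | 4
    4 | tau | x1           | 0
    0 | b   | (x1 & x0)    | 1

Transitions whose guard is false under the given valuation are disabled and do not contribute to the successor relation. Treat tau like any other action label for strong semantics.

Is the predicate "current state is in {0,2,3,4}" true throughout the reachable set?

Inv-set: {0,2,3,4}
R = {0,1,2,4}
  0: ✓
  1: ✗ unsafe
  2: ✓
  4: ✓
witness against invariant: tau·tau → 1

Answer: INVARIANT VIOLATED at state 1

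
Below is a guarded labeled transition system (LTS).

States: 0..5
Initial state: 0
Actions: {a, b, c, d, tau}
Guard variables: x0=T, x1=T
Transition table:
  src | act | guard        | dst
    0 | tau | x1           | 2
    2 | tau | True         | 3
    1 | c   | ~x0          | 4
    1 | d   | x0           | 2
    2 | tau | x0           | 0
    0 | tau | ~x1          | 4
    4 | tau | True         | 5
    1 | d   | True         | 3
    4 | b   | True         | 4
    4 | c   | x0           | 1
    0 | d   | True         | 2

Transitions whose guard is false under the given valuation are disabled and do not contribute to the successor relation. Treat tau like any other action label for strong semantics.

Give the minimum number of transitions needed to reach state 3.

Answer: 2

Analysis:
Breadth-first toward 3:
  L0 = {0}
  L1 = {2}
  L2 = {3}
depth(3)=2, e.g. d·tau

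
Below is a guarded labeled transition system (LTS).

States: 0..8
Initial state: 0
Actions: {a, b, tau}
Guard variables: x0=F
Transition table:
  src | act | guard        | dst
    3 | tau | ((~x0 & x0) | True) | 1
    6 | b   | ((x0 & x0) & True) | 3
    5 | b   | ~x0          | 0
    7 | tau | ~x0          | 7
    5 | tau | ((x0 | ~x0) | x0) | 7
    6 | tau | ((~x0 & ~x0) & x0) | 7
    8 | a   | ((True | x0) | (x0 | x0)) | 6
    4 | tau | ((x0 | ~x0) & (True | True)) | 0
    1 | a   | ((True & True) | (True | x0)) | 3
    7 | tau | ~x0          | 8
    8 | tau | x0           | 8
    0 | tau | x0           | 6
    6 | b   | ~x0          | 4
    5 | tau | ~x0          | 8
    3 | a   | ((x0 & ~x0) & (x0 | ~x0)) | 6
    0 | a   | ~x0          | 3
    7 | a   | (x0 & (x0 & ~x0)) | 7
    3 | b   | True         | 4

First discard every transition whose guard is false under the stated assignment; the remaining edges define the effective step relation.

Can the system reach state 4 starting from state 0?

Answer: REACHABLE

Trace:
12 transition(s) survive guard evaluation.
Layer 0: {0}
Layer 1: {3}  total {0,3}
Layer 2: {1,4}  total {0,1,3,4}
Reachable = {0,1,3,4}
trace reaching 4: a·b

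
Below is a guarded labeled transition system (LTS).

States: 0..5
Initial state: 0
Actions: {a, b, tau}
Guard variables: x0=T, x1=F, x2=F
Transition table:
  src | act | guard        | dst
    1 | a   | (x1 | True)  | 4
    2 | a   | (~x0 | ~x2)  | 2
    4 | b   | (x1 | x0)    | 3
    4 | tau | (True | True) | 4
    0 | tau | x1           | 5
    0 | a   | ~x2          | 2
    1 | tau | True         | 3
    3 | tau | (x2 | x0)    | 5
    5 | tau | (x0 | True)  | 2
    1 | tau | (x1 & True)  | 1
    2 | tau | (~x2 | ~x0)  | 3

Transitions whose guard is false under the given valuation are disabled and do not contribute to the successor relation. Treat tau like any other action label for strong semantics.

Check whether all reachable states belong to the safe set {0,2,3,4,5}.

Allowed set {0,2,3,4,5}
Reachable = {0,2,3,5}
  0: safe
  2: safe
  3: safe
  5: safe

Answer: INVARIANT HOLDS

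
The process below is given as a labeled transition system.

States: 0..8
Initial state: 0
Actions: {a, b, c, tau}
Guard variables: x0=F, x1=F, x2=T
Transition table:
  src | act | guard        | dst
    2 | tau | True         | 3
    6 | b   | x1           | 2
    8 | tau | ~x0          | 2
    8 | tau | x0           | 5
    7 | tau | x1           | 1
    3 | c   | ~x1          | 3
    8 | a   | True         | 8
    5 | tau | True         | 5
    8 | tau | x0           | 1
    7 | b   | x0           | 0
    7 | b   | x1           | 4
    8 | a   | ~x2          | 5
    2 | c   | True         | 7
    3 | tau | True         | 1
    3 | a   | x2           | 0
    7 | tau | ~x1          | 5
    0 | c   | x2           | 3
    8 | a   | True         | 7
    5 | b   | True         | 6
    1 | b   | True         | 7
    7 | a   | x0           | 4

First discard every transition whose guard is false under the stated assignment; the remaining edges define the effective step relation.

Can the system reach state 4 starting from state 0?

After dropping false guards: 13 live edges.
depth 0: {0}
depth 1: {3}  cumulative {0,3}
depth 2: {1}  cumulative {0,1,3}
depth 3: {7}  cumulative {0,1,3,7}
depth 4: {5}  cumulative {0,1,3,5,7}
depth 5: {6}  cumulative {0,1,3,5,6,7}
Reach set: {0,1,3,5,6,7}

Answer: UNREACHABLE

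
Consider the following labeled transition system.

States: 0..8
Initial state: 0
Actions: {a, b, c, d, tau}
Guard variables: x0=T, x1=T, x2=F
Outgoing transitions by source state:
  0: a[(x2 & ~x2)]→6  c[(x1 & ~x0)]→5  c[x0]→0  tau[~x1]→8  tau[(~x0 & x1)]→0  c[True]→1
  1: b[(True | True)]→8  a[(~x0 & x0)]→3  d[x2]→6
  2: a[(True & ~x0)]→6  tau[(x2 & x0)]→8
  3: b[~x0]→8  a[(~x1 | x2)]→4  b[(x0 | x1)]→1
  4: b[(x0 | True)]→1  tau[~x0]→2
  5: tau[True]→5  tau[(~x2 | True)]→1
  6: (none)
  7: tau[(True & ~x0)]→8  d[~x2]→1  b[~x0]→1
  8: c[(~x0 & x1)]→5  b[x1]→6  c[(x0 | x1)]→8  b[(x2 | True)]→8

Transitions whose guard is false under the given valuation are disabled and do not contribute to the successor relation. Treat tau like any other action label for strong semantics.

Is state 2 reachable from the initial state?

11 transition(s) survive guard evaluation.
depth 0: {0}
depth 1: {1}  now seen {0,1}
depth 2: {8}  now seen {0,1,8}
depth 3: {6}  now seen {0,1,6,8}
Reach set: {0,1,6,8}

Answer: UNREACHABLE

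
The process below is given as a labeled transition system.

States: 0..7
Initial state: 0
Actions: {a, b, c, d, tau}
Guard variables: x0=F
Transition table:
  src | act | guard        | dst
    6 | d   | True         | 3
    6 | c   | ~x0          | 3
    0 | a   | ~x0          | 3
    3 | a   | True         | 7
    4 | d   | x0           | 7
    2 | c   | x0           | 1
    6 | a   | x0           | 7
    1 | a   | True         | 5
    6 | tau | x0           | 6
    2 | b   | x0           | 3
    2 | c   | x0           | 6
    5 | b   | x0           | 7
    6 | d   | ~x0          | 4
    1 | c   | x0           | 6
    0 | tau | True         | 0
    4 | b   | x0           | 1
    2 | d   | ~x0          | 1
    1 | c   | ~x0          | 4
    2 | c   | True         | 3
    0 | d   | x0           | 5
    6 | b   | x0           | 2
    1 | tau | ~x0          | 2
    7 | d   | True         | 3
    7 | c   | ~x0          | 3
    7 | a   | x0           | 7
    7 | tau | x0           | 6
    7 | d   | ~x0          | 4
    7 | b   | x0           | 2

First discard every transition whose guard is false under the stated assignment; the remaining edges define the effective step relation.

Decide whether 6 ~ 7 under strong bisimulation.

Answer: BISIMILAR

Trace:
Refine partition for ~:
  π0 = {{0,1,2,3,4,5,6,7}}
  π1 = {{0},{1},{2,6,7},{3},{4,5}}
  π2 = {{0},{1},{2},{3},{4,5},{6,7}}
Fixed point at round 3; 6 class(es).
6∈{6,7}, 7∈{6,7}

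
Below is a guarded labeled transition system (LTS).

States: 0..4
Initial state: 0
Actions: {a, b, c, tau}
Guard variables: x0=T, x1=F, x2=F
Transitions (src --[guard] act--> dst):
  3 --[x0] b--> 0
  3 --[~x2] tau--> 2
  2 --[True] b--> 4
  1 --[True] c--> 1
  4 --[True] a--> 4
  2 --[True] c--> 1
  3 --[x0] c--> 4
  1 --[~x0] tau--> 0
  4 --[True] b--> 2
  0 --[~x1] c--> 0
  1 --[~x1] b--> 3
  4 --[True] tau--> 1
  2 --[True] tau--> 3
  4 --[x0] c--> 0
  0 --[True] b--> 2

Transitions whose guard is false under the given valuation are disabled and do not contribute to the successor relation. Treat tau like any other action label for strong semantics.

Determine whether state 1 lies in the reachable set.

Answer: REACHABLE

Trace:
Guard filter leaves 14 enabled edge(s).
depth 0: {0}
depth 1: {2}  now seen {0,2}
depth 2: {1,3,4}  now seen {0,1,2,3,4}
R = {0,1,2,3,4}
Path to 1: b·c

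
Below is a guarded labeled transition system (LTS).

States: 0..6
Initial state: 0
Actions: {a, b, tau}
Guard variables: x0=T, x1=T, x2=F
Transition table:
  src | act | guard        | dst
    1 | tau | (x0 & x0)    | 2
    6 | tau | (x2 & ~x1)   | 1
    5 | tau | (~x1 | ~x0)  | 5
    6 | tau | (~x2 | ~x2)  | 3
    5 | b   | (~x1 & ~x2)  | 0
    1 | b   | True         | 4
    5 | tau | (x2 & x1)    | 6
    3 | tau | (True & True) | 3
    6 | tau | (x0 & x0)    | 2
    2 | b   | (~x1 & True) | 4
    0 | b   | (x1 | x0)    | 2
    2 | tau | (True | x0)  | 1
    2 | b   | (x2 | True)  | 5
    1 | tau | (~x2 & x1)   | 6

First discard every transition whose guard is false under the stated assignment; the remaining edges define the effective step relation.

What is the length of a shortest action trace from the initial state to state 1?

BFS to 1:
  L0 = {0}
  L1 = {2}
  L2 = {1,5}
depth(1)=2, e.g. b·tau

Answer: 2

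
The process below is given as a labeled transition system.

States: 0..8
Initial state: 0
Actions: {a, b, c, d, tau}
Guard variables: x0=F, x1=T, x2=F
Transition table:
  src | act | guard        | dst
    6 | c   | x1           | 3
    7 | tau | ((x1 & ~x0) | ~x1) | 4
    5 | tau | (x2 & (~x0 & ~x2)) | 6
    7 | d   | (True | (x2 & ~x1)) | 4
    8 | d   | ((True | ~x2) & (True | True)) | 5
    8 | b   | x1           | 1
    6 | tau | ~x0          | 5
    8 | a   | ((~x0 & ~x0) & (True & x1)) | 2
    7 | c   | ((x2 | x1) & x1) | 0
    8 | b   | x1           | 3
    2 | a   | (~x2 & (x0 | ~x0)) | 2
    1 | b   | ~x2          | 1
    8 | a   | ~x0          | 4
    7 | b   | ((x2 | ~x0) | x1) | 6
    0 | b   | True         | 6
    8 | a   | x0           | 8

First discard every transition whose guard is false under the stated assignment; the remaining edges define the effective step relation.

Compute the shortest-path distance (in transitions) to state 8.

Answer: UNREACHABLE

Analysis:
Breadth-first toward 8:
  depth 0: {0}
  depth 1: {6}
  depth 2: {3,5}
8 never appears.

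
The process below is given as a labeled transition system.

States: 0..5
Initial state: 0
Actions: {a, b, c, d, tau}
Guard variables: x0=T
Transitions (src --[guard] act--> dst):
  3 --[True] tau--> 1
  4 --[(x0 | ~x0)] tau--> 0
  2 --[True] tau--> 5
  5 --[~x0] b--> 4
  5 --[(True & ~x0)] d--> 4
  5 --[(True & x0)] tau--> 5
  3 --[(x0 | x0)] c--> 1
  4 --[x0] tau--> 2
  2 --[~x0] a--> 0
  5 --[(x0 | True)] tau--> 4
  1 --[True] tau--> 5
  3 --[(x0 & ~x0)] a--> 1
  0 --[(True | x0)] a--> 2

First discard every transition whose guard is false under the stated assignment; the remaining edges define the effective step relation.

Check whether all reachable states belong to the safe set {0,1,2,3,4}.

Inv-set: {0,1,2,3,4}
Reach set: {0,2,4,5}
  0: safe
  2: safe
  4: safe
  5: outside
witness against invariant: a·tau → 5

Answer: INVARIANT VIOLATED at state 5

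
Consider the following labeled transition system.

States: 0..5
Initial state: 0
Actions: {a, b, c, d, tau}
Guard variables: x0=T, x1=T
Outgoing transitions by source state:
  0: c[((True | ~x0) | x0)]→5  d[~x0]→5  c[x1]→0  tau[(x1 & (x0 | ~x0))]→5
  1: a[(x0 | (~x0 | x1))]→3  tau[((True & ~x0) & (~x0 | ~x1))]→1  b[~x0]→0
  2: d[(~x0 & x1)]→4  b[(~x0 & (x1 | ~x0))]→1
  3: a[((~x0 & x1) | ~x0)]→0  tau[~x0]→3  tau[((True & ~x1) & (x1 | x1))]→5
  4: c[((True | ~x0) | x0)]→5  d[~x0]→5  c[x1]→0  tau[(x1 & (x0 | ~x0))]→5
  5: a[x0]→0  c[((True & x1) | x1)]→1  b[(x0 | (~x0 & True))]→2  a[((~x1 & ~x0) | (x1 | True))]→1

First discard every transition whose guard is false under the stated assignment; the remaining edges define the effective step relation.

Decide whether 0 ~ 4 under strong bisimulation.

Refine partition for ~:
  round 0: {{0,1,2,3,4,5}}
  round 1: {{0,4},{1},{2,3},{5}}
stable after 2 split(s): 4 block(s)
class of 0: {0,4}; class of 4: {0,4}

Answer: BISIMILAR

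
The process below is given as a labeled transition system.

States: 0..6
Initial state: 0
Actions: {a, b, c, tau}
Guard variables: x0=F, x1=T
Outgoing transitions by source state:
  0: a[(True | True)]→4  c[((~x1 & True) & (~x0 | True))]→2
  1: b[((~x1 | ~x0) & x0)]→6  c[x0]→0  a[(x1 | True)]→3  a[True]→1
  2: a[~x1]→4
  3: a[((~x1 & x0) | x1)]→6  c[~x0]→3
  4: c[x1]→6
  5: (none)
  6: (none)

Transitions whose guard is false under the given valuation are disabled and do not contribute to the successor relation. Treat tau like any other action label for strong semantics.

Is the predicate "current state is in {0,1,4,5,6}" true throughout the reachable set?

Answer: INVARIANT HOLDS

Working:
Allowed set {0,1,4,5,6}
Reach set: {0,4,6}
  0: safe
  4: safe
  6: safe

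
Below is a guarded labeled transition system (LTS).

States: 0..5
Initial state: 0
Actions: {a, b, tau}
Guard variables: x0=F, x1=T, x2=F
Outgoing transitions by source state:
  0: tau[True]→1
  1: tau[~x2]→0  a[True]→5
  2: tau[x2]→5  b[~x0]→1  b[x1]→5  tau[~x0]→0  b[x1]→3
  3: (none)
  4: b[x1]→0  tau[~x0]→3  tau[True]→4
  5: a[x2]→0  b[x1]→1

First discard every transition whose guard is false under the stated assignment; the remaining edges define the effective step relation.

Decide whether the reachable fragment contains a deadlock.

Reachable = {0,1,5}
  0: tau→1  [1 out]
  1: a→5  tau→0  [2 out]
  5: b→1  [1 out]

Answer: DEADLOCK-FREE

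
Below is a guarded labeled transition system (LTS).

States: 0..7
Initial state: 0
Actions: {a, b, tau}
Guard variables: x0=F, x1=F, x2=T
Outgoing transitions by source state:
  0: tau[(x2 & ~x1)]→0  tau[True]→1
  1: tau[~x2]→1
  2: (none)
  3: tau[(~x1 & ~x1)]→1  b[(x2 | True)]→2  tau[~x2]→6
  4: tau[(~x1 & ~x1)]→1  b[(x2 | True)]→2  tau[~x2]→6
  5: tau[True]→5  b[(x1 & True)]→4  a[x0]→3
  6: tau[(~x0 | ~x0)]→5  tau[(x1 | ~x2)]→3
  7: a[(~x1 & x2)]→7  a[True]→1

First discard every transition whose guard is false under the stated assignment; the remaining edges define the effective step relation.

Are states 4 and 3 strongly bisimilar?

Bisimulation quotient by refinement:
  P[0] = {{0,1,2,3,4,5,6,7}}
  P[1] = {{0,5,6},{1,2},{3,4},{7}}
  P[2] = {{0},{1,2},{3,4},{5,6},{7}}
stable after 3 split(s): 5 block(s)
class of 4: {3,4}; class of 3: {3,4}

Answer: BISIMILAR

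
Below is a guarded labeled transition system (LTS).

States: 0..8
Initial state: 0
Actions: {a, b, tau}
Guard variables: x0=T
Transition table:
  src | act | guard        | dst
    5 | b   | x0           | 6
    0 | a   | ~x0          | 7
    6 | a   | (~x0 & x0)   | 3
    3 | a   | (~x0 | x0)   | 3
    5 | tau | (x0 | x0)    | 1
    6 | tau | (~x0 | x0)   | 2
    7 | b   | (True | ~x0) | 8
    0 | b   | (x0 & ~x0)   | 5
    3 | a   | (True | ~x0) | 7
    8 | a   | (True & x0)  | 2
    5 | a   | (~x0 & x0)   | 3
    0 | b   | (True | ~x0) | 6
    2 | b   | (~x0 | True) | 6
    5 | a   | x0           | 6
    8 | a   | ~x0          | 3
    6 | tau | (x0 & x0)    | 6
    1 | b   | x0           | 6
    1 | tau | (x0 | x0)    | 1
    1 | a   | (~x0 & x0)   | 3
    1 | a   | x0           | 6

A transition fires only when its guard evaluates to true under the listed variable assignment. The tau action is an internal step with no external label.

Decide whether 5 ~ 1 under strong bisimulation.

Answer: BISIMILAR

Trace:
Refine partition for ~:
  round 0: {{0,1,2,3,4,5,6,7,8}}
  round 1: {{0,2,7},{1,5},{3,8},{4},{6}}
  round 2: {{0,2},{1,5},{3},{4},{6},{7},{8}}
7 equivalence class(es) (converged in 3)
5∈{1,5}, 1∈{1,5}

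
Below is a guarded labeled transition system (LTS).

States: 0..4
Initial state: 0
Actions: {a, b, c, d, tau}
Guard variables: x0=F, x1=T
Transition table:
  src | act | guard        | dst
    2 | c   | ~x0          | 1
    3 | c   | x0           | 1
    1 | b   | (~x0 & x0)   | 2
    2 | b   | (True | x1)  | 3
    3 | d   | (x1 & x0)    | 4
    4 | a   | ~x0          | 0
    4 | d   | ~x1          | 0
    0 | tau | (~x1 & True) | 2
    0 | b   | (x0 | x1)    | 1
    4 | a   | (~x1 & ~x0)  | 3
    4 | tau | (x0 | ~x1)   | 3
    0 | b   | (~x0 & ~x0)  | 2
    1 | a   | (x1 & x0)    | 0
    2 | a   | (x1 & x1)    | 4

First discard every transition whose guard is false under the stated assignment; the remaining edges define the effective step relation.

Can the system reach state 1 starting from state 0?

Guard filter leaves 6 enabled edge(s).
depth 0: {0}
depth 1: {1,2}  now seen {0,1,2}
depth 2: {3,4}  now seen {0,1,2,3,4}
Reachable = {0,1,2,3,4}
witness 1: b

Answer: REACHABLE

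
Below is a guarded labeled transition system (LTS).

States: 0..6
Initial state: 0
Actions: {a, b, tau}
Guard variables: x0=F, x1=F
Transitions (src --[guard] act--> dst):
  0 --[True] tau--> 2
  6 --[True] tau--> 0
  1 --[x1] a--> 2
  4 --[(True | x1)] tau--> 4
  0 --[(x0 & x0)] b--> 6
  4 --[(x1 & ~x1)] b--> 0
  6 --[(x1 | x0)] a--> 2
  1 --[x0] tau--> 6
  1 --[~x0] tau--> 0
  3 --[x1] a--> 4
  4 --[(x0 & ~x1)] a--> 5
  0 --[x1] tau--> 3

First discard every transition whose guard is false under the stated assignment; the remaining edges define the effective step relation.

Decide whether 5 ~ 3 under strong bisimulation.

Refine partition for ~:
  π0 = {{0,1,2,3,4,5,6}}
  π1 = {{0,1,4,6},{2,3,5}}
  π2 = {{0},{1,4,6},{2,3,5}}
  π3 = {{0},{1,6},{2,3,5},{4}}
stable after 4 split(s): 4 block(s)
5∈{2,3,5}, 3∈{2,3,5}

Answer: BISIMILAR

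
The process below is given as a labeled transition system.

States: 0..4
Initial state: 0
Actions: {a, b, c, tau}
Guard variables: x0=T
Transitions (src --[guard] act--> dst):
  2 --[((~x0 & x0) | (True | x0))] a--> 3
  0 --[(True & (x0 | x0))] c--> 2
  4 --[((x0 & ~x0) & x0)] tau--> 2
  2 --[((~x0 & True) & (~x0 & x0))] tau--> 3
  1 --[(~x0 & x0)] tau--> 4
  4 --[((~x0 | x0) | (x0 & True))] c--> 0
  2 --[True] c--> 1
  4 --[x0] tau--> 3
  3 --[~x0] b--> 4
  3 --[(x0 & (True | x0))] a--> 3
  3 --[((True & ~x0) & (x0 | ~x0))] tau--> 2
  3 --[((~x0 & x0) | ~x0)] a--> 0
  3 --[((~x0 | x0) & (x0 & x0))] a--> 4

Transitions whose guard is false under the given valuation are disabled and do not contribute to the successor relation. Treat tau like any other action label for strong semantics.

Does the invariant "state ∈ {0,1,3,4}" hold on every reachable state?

Answer: INVARIANT VIOLATED at state 2

Analysis:
Inv-set: {0,1,3,4}
Reachable = {0,1,2,3,4}
  0: ✓
  1: ✓
  2: ✗ unsafe
  3: ✓
  4: ✓
counterexample path to 2: c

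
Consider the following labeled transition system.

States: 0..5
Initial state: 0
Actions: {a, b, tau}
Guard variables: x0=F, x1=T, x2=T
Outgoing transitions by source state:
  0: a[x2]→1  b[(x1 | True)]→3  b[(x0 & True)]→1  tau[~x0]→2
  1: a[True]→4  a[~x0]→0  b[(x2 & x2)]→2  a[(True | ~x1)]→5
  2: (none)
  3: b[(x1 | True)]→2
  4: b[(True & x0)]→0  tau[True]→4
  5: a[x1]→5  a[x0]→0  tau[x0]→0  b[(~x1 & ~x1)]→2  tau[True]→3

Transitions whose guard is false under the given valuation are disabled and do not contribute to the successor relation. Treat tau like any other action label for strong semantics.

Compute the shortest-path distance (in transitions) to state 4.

BFS to 4:
  L0 = {0}
  L1 = {1,2,3}
  L2 = {4,5}
depth(4)=2, e.g. a·a

Answer: 2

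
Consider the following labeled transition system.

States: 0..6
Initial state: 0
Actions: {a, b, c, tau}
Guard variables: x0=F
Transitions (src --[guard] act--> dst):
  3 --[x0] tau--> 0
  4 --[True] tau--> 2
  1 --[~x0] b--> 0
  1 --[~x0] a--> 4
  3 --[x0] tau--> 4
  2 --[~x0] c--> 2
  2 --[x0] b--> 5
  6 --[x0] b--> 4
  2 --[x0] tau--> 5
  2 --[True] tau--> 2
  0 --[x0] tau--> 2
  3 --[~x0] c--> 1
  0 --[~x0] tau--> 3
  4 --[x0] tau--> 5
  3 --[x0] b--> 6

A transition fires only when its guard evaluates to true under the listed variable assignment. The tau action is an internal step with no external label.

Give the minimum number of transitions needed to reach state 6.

Answer: UNREACHABLE

Analysis:
Layered search for 6:
  depth 0: {0}
  depth 1: {3}
  depth 2: {1}
  depth 3: {4}
  depth 4: {2}
6 never appears.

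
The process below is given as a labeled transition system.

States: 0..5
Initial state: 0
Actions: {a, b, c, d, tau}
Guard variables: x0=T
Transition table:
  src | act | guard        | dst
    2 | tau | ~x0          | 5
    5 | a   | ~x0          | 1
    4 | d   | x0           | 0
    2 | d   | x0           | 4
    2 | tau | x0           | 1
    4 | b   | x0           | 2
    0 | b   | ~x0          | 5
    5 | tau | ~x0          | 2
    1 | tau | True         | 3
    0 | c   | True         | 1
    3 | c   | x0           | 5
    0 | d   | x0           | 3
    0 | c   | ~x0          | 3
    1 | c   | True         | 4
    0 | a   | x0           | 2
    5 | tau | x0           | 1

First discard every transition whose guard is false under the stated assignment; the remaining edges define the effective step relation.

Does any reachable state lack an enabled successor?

Answer: DEADLOCK-FREE

Analysis:
R = {0,1,2,3,4,5}
  0: a→2  c→1  d→3  [3 out]
  1: c→4  tau→3  [2 out]
  2: d→4  tau→1  [2 out]
  3: c→5  [1 out]
  4: b→2  d→0  [2 out]
  5: tau→1  [1 out]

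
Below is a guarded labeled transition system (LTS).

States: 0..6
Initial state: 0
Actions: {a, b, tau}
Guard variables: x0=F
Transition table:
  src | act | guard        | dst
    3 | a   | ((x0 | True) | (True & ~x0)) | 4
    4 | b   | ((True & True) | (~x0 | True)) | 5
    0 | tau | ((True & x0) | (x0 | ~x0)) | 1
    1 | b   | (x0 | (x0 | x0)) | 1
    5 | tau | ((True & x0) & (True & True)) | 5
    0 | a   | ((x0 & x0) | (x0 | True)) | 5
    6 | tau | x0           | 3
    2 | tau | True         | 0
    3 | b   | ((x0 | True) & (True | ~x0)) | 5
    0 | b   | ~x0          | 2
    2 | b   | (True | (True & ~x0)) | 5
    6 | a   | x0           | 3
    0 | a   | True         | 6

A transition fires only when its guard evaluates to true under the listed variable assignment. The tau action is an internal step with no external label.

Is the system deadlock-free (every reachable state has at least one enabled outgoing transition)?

R = {0,1,2,5,6}
  0: a→5  a→6  b→2  tau→1  [4 out]
  1: ∅  [no exit]
  2: b→5  tau→0  [2 out]
  5: ∅  [no exit]
  6: ∅  [no exit]
trace reaching 1: tau

Answer: DEADLOCK at state 1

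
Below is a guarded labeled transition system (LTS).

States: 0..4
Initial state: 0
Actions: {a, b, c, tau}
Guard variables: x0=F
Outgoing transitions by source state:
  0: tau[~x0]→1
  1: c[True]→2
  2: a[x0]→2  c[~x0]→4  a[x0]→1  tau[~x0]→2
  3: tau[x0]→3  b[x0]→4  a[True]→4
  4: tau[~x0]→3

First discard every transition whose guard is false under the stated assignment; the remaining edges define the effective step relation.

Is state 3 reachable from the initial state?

Answer: REACHABLE

Trace:
After dropping false guards: 6 live edges.
Layer 0: {0}
Layer 1: {1}  now seen {0,1}
Layer 2: {2}  now seen {0,1,2}
Layer 3: {4}  now seen {0,1,2,4}
Layer 4: {3}  now seen {0,1,2,3,4}
Reachable = {0,1,2,3,4}
Path to 3: tau·c·c·tau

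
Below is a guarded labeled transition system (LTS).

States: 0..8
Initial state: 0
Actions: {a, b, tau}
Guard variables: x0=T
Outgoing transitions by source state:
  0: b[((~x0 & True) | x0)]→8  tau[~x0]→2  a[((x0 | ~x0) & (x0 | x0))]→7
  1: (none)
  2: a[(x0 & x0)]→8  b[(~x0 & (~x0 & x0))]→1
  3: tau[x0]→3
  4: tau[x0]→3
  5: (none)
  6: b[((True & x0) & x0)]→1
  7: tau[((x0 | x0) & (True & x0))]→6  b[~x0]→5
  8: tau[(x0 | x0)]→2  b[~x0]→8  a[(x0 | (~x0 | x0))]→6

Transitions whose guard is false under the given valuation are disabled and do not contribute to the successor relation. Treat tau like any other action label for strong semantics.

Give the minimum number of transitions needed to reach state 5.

Layered search for 5:
  depth 0: {0}
  depth 1: {7,8}
  depth 2: {2,6}
  depth 3: {1}
5 never appears.

Answer: UNREACHABLE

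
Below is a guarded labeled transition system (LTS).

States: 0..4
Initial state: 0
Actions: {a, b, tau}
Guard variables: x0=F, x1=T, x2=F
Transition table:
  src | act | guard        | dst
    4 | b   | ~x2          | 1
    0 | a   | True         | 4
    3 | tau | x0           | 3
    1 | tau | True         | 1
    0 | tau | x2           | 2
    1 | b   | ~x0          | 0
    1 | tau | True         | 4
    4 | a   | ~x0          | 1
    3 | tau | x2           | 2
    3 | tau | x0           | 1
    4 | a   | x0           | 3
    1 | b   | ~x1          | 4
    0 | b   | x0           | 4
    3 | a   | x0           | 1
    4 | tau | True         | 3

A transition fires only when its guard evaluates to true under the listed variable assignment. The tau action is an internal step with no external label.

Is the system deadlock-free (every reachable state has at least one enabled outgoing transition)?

Answer: DEADLOCK at state 3

Working:
Reach set: {0,1,3,4}
  0: a→4  [1 out]
  1: b→0  tau→1  tau→4  [3 out]
  3: ∅  [no exit]
  4: a→1  b→1  tau→3  [3 out]
witness 3: a·tau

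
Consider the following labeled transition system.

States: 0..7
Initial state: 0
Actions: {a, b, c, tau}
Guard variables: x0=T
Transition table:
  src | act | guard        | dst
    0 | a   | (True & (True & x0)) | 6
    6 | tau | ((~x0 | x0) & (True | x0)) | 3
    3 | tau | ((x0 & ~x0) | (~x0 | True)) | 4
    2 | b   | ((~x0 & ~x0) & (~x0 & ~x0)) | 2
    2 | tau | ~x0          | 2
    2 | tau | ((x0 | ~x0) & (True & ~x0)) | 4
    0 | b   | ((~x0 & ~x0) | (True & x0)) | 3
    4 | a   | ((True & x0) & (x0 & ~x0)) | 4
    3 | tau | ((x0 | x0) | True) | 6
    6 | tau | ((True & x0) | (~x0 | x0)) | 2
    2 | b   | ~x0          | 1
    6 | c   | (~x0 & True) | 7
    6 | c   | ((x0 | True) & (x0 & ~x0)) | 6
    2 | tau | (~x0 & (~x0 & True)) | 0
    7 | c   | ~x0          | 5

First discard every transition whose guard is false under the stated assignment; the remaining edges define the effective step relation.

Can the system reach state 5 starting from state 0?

Answer: UNREACHABLE

Trace:
After dropping false guards: 6 live edges.
L0 = {0}
L1 = {3,6}  now seen {0,3,6}
L2 = {2,4}  now seen {0,2,3,4,6}
Reach set: {0,2,3,4,6}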